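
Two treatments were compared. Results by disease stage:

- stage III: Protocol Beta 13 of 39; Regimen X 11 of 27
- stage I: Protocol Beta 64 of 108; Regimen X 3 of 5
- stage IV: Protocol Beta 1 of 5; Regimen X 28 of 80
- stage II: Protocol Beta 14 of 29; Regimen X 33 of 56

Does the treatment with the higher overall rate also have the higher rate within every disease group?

No

Stage III: Protocol Beta 13/39 = 33.3%, Regimen X 11/27 = 40.7% → Regimen X
Stage I: Protocol Beta 64/108 = 59.3%, Regimen X 3/5 = 60.0% → Regimen X
Stage IV: Protocol Beta 1/5 = 20.0%, Regimen X 28/80 = 35.0% → Regimen X
Stage II: Protocol Beta 14/29 = 48.3%, Regimen X 33/56 = 58.9% → Regimen X
Overall: Protocol Beta 92/181 = 50.8%, Regimen X 75/168 = 44.6% → Protocol Beta
Regimen X wins each disease group but Protocol Beta wins overall — the comparison reverses. Regimen X's patients skew toward stage IV, which has a lower base rate.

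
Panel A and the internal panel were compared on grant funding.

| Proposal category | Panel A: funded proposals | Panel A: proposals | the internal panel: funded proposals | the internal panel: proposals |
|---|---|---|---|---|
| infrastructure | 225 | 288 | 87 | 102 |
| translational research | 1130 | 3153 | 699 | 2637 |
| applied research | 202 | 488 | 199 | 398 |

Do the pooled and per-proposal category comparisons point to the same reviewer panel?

Infrastructure: Panel A 225/288 = 78.1%, the internal panel 87/102 = 85.3% → the internal panel
Translational research: Panel A 1130/3153 = 35.8%, the internal panel 699/2637 = 26.5% → Panel A
Applied research: Panel A 202/488 = 41.4%, the internal panel 199/398 = 50.0% → the internal panel
Overall: Panel A 1557/3929 = 39.6%, the internal panel 985/3137 = 31.4% → Panel A
Neither sweeps: Panel A wins 1 of 3 groups, the internal panel wins 2. Panel A wins overall but not every group — no Simpson reversal.

No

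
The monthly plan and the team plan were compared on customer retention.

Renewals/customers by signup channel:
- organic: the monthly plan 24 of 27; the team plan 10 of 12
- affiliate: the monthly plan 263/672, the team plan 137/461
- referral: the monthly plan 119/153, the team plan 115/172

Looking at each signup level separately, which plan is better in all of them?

Organic: the monthly plan 24/27 = 88.9%, the team plan 10/12 = 83.3% → the monthly plan
Affiliate: the monthly plan 263/672 = 39.1%, the team plan 137/461 = 29.7% → the monthly plan
Referral: the monthly plan 119/153 = 77.8%, the team plan 115/172 = 66.9% → the monthly plan
The monthly plan has the higher rate in all 3 groups.

the monthly plan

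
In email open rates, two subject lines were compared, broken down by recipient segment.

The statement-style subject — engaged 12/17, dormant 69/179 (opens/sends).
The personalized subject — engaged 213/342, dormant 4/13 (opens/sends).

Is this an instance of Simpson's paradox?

Yes

Engaged: the statement-style subject 12/17 = 70.6%, the personalized subject 213/342 = 62.3% → the statement-style subject
Dormant: the statement-style subject 69/179 = 38.5%, the personalized subject 4/13 = 30.8% → the statement-style subject
Overall: the statement-style subject 81/196 = 41.3%, the personalized subject 217/355 = 61.1% → the personalized subject
The statement-style subject wins each recipient group but the personalized subject wins overall — the comparison reverses. The statement-style subject's sends skew toward dormant, which has a lower base rate.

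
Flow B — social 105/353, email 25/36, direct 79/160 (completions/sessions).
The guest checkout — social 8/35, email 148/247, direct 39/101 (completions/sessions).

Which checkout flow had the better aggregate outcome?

Social: Flow B 105/353 = 29.7%, the guest checkout 8/35 = 22.9% → Flow B
Email: Flow B 25/36 = 69.4%, the guest checkout 148/247 = 59.9% → Flow B
Direct: Flow B 79/160 = 49.4%, the guest checkout 39/101 = 38.6% → Flow B
Overall: Flow B 209/549 = 38.1%, the guest checkout 195/383 = 50.9% → the guest checkout
(Flow B wins every traffic group but the guest checkout wins overall — Flow B's sessions skew toward the low-rate social group.)

the guest checkout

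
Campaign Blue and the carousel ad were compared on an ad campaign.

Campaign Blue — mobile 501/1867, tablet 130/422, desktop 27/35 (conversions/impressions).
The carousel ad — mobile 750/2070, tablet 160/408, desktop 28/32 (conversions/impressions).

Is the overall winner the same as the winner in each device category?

Yes

Mobile: Campaign Blue 501/1867 = 26.8%, the carousel ad 750/2070 = 36.2% → the carousel ad
Tablet: Campaign Blue 130/422 = 30.8%, the carousel ad 160/408 = 39.2% → the carousel ad
Desktop: Campaign Blue 27/35 = 77.1%, the carousel ad 28/32 = 87.5% → the carousel ad
Overall: Campaign Blue 658/2324 = 28.3%, the carousel ad 938/2510 = 37.4% → the carousel ad
The carousel ad wins overall and in every device group — no reversal.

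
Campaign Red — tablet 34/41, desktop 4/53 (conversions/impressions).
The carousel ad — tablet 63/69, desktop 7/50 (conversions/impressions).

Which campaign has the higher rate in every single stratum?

Tablet: Campaign Red 34/41 = 82.9%, the carousel ad 63/69 = 91.3% → the carousel ad
Desktop: Campaign Red 4/53 = 7.5%, the carousel ad 7/50 = 14.0% → the carousel ad
The carousel ad has the higher rate in both groups.

the carousel ad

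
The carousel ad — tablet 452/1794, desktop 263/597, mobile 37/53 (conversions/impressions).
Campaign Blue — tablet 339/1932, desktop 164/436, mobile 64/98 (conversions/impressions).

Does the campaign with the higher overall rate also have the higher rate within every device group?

Tablet: the carousel ad 452/1794 = 25.2%, Campaign Blue 339/1932 = 17.5% → the carousel ad
Desktop: the carousel ad 263/597 = 44.1%, Campaign Blue 164/436 = 37.6% → the carousel ad
Mobile: the carousel ad 37/53 = 69.8%, Campaign Blue 64/98 = 65.3% → the carousel ad
Overall: the carousel ad 752/2444 = 30.8%, Campaign Blue 567/2466 = 23.0% → the carousel ad
The carousel ad wins overall and in every device group — no reversal.

Yes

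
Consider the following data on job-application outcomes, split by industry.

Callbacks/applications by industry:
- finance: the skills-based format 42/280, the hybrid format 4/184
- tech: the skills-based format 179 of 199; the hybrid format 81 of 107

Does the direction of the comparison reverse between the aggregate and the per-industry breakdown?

Finance: the skills-based format 42/280 = 15.0%, the hybrid format 4/184 = 2.2% → the skills-based format
Tech: the skills-based format 179/199 = 89.9%, the hybrid format 81/107 = 75.7% → the skills-based format
Overall: the skills-based format 221/479 = 46.1%, the hybrid format 85/291 = 29.2% → the skills-based format
The skills-based format wins overall and in every industry group — no reversal.

No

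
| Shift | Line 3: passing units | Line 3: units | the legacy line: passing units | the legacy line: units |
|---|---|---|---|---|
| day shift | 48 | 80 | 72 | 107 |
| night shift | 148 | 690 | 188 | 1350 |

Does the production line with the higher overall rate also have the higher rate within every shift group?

No

Day shift: Line 3 48/80 = 60.0%, the legacy line 72/107 = 67.3% → the legacy line
Night shift: Line 3 148/690 = 21.4%, the legacy line 188/1350 = 13.9% → Line 3
Overall: Line 3 196/770 = 25.5%, the legacy line 260/1457 = 17.8% → Line 3
Neither sweeps: Line 3 wins 1 of 2 groups, the legacy line wins 1. Line 3 wins overall but not every group — no Simpson reversal.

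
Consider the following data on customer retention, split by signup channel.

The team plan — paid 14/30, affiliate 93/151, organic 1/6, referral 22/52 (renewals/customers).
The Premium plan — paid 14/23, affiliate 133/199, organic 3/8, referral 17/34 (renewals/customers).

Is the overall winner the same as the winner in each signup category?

Yes

Paid: the team plan 14/30 = 46.7%, the Premium plan 14/23 = 60.9% → the Premium plan
Affiliate: the team plan 93/151 = 61.6%, the Premium plan 133/199 = 66.8% → the Premium plan
Organic: the team plan 1/6 = 16.7%, the Premium plan 3/8 = 37.5% → the Premium plan
Referral: the team plan 22/52 = 42.3%, the Premium plan 17/34 = 50.0% → the Premium plan
Overall: the team plan 130/239 = 54.4%, the Premium plan 167/264 = 63.3% → the Premium plan
The Premium plan wins overall and in every signup group — no reversal.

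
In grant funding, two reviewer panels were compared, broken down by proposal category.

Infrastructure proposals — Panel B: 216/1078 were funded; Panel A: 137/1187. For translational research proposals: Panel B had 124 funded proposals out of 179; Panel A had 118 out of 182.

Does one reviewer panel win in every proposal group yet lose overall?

No

Infrastructure: Panel B 216/1078 = 20.0%, Panel A 137/1187 = 11.5% → Panel B
Translational research: Panel B 124/179 = 69.3%, Panel A 118/182 = 64.8% → Panel B
Overall: Panel B 340/1257 = 27.0%, Panel A 255/1369 = 18.6% → Panel B
Panel B wins overall and in every proposal group — no reversal.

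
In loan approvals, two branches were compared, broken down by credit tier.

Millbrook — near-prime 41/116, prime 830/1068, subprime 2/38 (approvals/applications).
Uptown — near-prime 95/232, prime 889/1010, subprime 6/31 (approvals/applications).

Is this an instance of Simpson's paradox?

Near-prime: Millbrook 41/116 = 35.3%, Uptown 95/232 = 40.9% → Uptown
Prime: Millbrook 830/1068 = 77.7%, Uptown 889/1010 = 88.0% → Uptown
Subprime: Millbrook 2/38 = 5.3%, Uptown 6/31 = 19.4% → Uptown
Overall: Millbrook 873/1222 = 71.4%, Uptown 990/1273 = 77.8% → Uptown
Uptown wins overall and in every credit group — no reversal.

No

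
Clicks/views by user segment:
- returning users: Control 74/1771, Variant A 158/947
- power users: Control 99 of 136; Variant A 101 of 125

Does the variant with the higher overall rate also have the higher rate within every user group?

Yes

Returning users: Control 74/1771 = 4.2%, Variant A 158/947 = 16.7% → Variant A
Power users: Control 99/136 = 72.8%, Variant A 101/125 = 80.8% → Variant A
Overall: Control 173/1907 = 9.1%, Variant A 259/1072 = 24.2% → Variant A
Variant A wins overall and in every user group — no reversal.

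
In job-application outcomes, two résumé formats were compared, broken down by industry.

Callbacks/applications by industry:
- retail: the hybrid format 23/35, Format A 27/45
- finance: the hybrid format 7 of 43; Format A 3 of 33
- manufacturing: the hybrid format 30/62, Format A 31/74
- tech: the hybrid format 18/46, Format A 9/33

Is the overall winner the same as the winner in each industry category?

Yes

Retail: the hybrid format 23/35 = 65.7%, Format A 27/45 = 60.0% → the hybrid format
Finance: the hybrid format 7/43 = 16.3%, Format A 3/33 = 9.1% → the hybrid format
Manufacturing: the hybrid format 30/62 = 48.4%, Format A 31/74 = 41.9% → the hybrid format
Tech: the hybrid format 18/46 = 39.1%, Format A 9/33 = 27.3% → the hybrid format
Overall: the hybrid format 78/186 = 41.9%, Format A 70/185 = 37.8% → the hybrid format
The hybrid format wins overall and in every industry group — no reversal.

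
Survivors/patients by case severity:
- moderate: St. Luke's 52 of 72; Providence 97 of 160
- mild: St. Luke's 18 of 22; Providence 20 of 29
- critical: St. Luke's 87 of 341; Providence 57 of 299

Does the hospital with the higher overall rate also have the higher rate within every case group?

Moderate: St. Luke's 52/72 = 72.2%, Providence 97/160 = 60.6% → St. Luke's
Mild: St. Luke's 18/22 = 81.8%, Providence 20/29 = 69.0% → St. Luke's
Critical: St. Luke's 87/341 = 25.5%, Providence 57/299 = 19.1% → St. Luke's
Overall: St. Luke's 157/435 = 36.1%, Providence 174/488 = 35.7% → St. Luke's
St. Luke's wins overall and in every case group — no reversal.

Yes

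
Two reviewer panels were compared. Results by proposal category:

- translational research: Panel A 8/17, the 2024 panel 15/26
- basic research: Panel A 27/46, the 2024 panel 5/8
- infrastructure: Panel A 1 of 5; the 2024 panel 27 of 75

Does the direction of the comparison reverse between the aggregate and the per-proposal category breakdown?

Yes

Translational research: Panel A 8/17 = 47.1%, the 2024 panel 15/26 = 57.7% → the 2024 panel
Basic research: Panel A 27/46 = 58.7%, the 2024 panel 5/8 = 62.5% → the 2024 panel
Infrastructure: Panel A 1/5 = 20.0%, the 2024 panel 27/75 = 36.0% → the 2024 panel
Overall: Panel A 36/68 = 52.9%, the 2024 panel 47/109 = 43.1% → Panel A
The 2024 panel wins each proposal group but Panel A wins overall — the comparison reverses. The 2024 panel's proposals skew toward infrastructure, which has a lower base rate.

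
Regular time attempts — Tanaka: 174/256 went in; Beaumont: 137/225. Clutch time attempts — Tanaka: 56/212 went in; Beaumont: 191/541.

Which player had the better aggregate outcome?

Tanaka

Regular time: Tanaka 174/256 = 68.0%, Beaumont 137/225 = 60.9% → Tanaka
Clutch time: Tanaka 56/212 = 26.4%, Beaumont 191/541 = 35.3% → Beaumont
Overall: Tanaka 230/468 = 49.1%, Beaumont 328/766 = 42.8% → Tanaka
(Neither sweeps every game group, but Tanaka has the higher pooled rate.)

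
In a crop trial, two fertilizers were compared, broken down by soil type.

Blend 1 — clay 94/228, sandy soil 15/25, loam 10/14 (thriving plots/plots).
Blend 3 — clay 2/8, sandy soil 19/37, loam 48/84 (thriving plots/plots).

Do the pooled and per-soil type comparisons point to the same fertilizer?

Clay: Blend 1 94/228 = 41.2%, Blend 3 2/8 = 25.0% → Blend 1
Sandy soil: Blend 1 15/25 = 60.0%, Blend 3 19/37 = 51.4% → Blend 1
Loam: Blend 1 10/14 = 71.4%, Blend 3 48/84 = 57.1% → Blend 1
Overall: Blend 1 119/267 = 44.6%, Blend 3 69/129 = 53.5% → Blend 3
Blend 1 wins each soil group but Blend 3 wins overall — the comparison reverses. Blend 1's plots skew toward clay, which has a lower base rate.

No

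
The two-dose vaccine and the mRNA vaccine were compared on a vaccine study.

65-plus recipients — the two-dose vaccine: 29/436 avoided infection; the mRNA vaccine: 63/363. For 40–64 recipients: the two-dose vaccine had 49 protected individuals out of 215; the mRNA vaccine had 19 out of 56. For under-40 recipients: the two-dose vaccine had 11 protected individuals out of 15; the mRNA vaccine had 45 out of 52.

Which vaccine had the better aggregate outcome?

the mRNA vaccine

65-plus: the two-dose vaccine 29/436 = 6.7%, the mRNA vaccine 63/363 = 17.4% → the mRNA vaccine
40–64: the two-dose vaccine 49/215 = 22.8%, the mRNA vaccine 19/56 = 33.9% → the mRNA vaccine
Under-40: the two-dose vaccine 11/15 = 73.3%, the mRNA vaccine 45/52 = 86.5% → the mRNA vaccine
Overall: the two-dose vaccine 89/666 = 13.4%, the mRNA vaccine 127/471 = 27.0% → the mRNA vaccine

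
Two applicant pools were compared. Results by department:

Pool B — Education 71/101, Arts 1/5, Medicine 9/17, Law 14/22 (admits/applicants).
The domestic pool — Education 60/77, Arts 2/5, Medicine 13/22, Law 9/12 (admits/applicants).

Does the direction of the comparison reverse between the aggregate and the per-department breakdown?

Education: Pool B 71/101 = 70.3%, the domestic pool 60/77 = 77.9% → the domestic pool
Arts: Pool B 1/5 = 20.0%, the domestic pool 2/5 = 40.0% → the domestic pool
Medicine: Pool B 9/17 = 52.9%, the domestic pool 13/22 = 59.1% → the domestic pool
Law: Pool B 14/22 = 63.6%, the domestic pool 9/12 = 75.0% → the domestic pool
Overall: Pool B 95/145 = 65.5%, the domestic pool 84/116 = 72.4% → the domestic pool
The domestic pool wins overall and in every department group — no reversal.

No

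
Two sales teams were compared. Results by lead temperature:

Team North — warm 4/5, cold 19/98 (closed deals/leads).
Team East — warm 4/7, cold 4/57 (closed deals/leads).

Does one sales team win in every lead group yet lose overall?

No

Warm: Team North 4/5 = 80.0%, Team East 4/7 = 57.1% → Team North
Cold: Team North 19/98 = 19.4%, Team East 4/57 = 7.0% → Team North
Overall: Team North 23/103 = 22.3%, Team East 8/64 = 12.5% → Team North
Team North wins overall and in every lead group — no reversal.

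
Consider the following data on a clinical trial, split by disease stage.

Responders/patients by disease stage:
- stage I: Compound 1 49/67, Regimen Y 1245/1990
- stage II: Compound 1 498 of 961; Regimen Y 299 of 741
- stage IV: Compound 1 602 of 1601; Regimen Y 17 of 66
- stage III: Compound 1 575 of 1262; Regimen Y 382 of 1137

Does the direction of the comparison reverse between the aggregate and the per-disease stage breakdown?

Yes

Stage I: Compound 1 49/67 = 73.1%, Regimen Y 1245/1990 = 62.6% → Compound 1
Stage II: Compound 1 498/961 = 51.8%, Regimen Y 299/741 = 40.4% → Compound 1
Stage IV: Compound 1 602/1601 = 37.6%, Regimen Y 17/66 = 25.8% → Compound 1
Stage III: Compound 1 575/1262 = 45.6%, Regimen Y 382/1137 = 33.6% → Compound 1
Overall: Compound 1 1724/3891 = 44.3%, Regimen Y 1943/3934 = 49.4% → Regimen Y
Compound 1 wins each disease group but Regimen Y wins overall — the comparison reverses. Compound 1's patients skew toward stage IV, which has a lower base rate.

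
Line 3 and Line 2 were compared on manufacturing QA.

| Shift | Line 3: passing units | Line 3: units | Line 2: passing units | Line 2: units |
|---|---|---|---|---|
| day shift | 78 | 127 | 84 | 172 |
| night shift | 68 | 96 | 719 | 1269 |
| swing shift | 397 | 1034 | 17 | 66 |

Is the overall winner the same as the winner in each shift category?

Day shift: Line 3 78/127 = 61.4%, Line 2 84/172 = 48.8% → Line 3
Night shift: Line 3 68/96 = 70.8%, Line 2 719/1269 = 56.7% → Line 3
Swing shift: Line 3 397/1034 = 38.4%, Line 2 17/66 = 25.8% → Line 3
Overall: Line 3 543/1257 = 43.2%, Line 2 820/1507 = 54.4% → Line 2
Line 3 wins each shift group but Line 2 wins overall — the comparison reverses. Line 3's units skew toward swing shift, which has a lower base rate.

No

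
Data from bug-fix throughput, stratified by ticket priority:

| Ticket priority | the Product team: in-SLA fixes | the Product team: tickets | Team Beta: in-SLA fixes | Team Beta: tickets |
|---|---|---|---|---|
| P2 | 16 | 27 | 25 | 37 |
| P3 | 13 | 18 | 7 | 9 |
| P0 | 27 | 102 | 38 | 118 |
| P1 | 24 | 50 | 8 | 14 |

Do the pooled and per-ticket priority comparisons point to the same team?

Yes

P2: the Product team 16/27 = 59.3%, Team Beta 25/37 = 67.6% → Team Beta
P3: the Product team 13/18 = 72.2%, Team Beta 7/9 = 77.8% → Team Beta
P0: the Product team 27/102 = 26.5%, Team Beta 38/118 = 32.2% → Team Beta
P1: the Product team 24/50 = 48.0%, Team Beta 8/14 = 57.1% → Team Beta
Overall: the Product team 80/197 = 40.6%, Team Beta 78/178 = 43.8% → Team Beta
Team Beta wins overall and in every ticket group — no reversal.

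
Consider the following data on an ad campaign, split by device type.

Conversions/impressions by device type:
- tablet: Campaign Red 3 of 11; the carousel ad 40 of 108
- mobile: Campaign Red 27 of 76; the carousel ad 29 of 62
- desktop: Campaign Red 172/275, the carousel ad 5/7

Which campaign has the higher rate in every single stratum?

the carousel ad

Tablet: Campaign Red 3/11 = 27.3%, the carousel ad 40/108 = 37.0% → the carousel ad
Mobile: Campaign Red 27/76 = 35.5%, the carousel ad 29/62 = 46.8% → the carousel ad
Desktop: Campaign Red 172/275 = 62.5%, the carousel ad 5/7 = 71.4% → the carousel ad
The carousel ad has the higher rate in all 3 groups.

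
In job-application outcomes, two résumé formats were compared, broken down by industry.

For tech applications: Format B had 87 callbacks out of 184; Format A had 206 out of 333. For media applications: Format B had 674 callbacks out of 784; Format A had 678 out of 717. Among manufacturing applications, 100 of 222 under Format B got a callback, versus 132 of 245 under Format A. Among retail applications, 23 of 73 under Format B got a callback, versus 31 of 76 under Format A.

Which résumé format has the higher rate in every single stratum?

Format A

Tech: Format B 87/184 = 47.3%, Format A 206/333 = 61.9% → Format A
Media: Format B 674/784 = 86.0%, Format A 678/717 = 94.6% → Format A
Manufacturing: Format B 100/222 = 45.0%, Format A 132/245 = 53.9% → Format A
Retail: Format B 23/73 = 31.5%, Format A 31/76 = 40.8% → Format A
Format A has the higher rate in all 4 groups.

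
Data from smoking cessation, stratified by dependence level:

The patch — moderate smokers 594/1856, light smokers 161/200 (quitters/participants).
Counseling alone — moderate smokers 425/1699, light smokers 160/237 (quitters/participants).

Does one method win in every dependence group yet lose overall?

No

Moderate smokers: the patch 594/1856 = 32.0%, counseling alone 425/1699 = 25.0% → the patch
Light smokers: the patch 161/200 = 80.5%, counseling alone 160/237 = 67.5% → the patch
Overall: the patch 755/2056 = 36.7%, counseling alone 585/1936 = 30.2% → the patch
The patch wins overall and in every dependence group — no reversal.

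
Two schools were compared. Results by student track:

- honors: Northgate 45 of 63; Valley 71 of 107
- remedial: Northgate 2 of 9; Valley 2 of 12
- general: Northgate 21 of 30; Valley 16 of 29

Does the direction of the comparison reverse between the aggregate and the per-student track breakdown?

Honors: Northgate 45/63 = 71.4%, Valley 71/107 = 66.4% → Northgate
Remedial: Northgate 2/9 = 22.2%, Valley 2/12 = 16.7% → Northgate
General: Northgate 21/30 = 70.0%, Valley 16/29 = 55.2% → Northgate
Overall: Northgate 68/102 = 66.7%, Valley 89/148 = 60.1% → Northgate
Northgate wins overall and in every student group — no reversal.

No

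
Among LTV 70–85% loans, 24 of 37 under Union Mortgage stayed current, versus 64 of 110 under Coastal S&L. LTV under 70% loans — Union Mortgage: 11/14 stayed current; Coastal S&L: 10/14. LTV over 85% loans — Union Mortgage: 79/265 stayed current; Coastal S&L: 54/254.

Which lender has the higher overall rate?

LTV 70–85%: Union Mortgage 24/37 = 64.9%, Coastal S&L 64/110 = 58.2% → Union Mortgage
LTV under 70%: Union Mortgage 11/14 = 78.6%, Coastal S&L 10/14 = 71.4% → Union Mortgage
LTV over 85%: Union Mortgage 79/265 = 29.8%, Coastal S&L 54/254 = 21.3% → Union Mortgage
Overall: Union Mortgage 114/316 = 36.1%, Coastal S&L 128/378 = 33.9% → Union Mortgage

Union Mortgage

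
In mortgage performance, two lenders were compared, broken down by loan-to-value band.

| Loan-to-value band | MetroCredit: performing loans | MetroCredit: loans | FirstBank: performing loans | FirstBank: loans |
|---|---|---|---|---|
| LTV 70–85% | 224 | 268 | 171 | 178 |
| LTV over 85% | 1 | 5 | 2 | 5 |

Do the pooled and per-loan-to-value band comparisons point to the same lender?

Yes

LTV 70–85%: MetroCredit 224/268 = 83.6%, FirstBank 171/178 = 96.1% → FirstBank
LTV over 85%: MetroCredit 1/5 = 20.0%, FirstBank 2/5 = 40.0% → FirstBank
Overall: MetroCredit 225/273 = 82.4%, FirstBank 173/183 = 94.5% → FirstBank
FirstBank wins overall and in every loan-to-value group — no reversal.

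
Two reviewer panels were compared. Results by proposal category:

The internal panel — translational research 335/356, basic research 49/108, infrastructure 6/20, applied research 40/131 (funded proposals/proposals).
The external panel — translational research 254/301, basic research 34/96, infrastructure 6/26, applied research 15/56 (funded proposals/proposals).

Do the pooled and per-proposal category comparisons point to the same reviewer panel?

Yes

Translational research: the internal panel 335/356 = 94.1%, the external panel 254/301 = 84.4% → the internal panel
Basic research: the internal panel 49/108 = 45.4%, the external panel 34/96 = 35.4% → the internal panel
Infrastructure: the internal panel 6/20 = 30.0%, the external panel 6/26 = 23.1% → the internal panel
Applied research: the internal panel 40/131 = 30.5%, the external panel 15/56 = 26.8% → the internal panel
Overall: the internal panel 430/615 = 69.9%, the external panel 309/479 = 64.5% → the internal panel
The internal panel wins overall and in every proposal group — no reversal.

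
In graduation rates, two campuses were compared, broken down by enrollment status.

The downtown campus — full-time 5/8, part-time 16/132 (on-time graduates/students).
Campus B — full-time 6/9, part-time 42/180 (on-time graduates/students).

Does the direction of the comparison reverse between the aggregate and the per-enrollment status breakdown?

No

Full-time: the downtown campus 5/8 = 62.5%, Campus B 6/9 = 66.7% → Campus B
Part-time: the downtown campus 16/132 = 12.1%, Campus B 42/180 = 23.3% → Campus B
Overall: the downtown campus 21/140 = 15.0%, Campus B 48/189 = 25.4% → Campus B
Campus B wins overall and in every enrollment group — no reversal.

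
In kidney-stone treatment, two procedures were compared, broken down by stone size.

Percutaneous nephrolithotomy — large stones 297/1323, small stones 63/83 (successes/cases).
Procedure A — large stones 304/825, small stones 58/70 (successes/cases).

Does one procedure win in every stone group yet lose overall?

No

Large stones: percutaneous nephrolithotomy 297/1323 = 22.4%, Procedure A 304/825 = 36.8% → Procedure A
Small stones: percutaneous nephrolithotomy 63/83 = 75.9%, Procedure A 58/70 = 82.9% → Procedure A
Overall: percutaneous nephrolithotomy 360/1406 = 25.6%, Procedure A 362/895 = 40.4% → Procedure A
Procedure A wins overall and in every stone group — no reversal.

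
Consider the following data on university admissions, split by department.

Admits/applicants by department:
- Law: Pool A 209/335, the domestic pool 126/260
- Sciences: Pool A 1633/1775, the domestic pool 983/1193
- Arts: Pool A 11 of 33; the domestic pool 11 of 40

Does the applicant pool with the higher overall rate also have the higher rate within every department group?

Law: Pool A 209/335 = 62.4%, the domestic pool 126/260 = 48.5% → Pool A
Sciences: Pool A 1633/1775 = 92.0%, the domestic pool 983/1193 = 82.4% → Pool A
Arts: Pool A 11/33 = 33.3%, the domestic pool 11/40 = 27.5% → Pool A
Overall: Pool A 1853/2143 = 86.5%, the domestic pool 1120/1493 = 75.0% → Pool A
Pool A wins overall and in every department group — no reversal.

Yes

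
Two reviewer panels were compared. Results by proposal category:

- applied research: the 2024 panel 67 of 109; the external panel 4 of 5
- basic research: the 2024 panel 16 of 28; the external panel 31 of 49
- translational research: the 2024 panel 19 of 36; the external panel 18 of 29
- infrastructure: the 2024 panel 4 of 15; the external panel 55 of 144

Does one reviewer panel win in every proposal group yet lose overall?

Yes

Applied research: the 2024 panel 67/109 = 61.5%, the external panel 4/5 = 80.0% → the external panel
Basic research: the 2024 panel 16/28 = 57.1%, the external panel 31/49 = 63.3% → the external panel
Translational research: the 2024 panel 19/36 = 52.8%, the external panel 18/29 = 62.1% → the external panel
Infrastructure: the 2024 panel 4/15 = 26.7%, the external panel 55/144 = 38.2% → the external panel
Overall: the 2024 panel 106/188 = 56.4%, the external panel 108/227 = 47.6% → the 2024 panel
The external panel wins each proposal group but the 2024 panel wins overall — the comparison reverses. The external panel's proposals skew toward infrastructure, which has a lower base rate.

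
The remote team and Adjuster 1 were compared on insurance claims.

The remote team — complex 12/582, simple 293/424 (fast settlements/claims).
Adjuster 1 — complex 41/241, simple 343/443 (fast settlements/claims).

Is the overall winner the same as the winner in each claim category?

Yes

Complex: the remote team 12/582 = 2.1%, Adjuster 1 41/241 = 17.0% → Adjuster 1
Simple: the remote team 293/424 = 69.1%, Adjuster 1 343/443 = 77.4% → Adjuster 1
Overall: the remote team 305/1006 = 30.3%, Adjuster 1 384/684 = 56.1% → Adjuster 1
Adjuster 1 wins overall and in every claim group — no reversal.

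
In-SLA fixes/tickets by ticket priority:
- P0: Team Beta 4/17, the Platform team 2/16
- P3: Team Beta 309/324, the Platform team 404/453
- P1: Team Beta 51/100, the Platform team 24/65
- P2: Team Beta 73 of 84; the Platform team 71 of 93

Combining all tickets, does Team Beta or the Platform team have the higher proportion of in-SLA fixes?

P0: Team Beta 4/17 = 23.5%, the Platform team 2/16 = 12.5% → Team Beta
P3: Team Beta 309/324 = 95.4%, the Platform team 404/453 = 89.2% → Team Beta
P1: Team Beta 51/100 = 51.0%, the Platform team 24/65 = 36.9% → Team Beta
P2: Team Beta 73/84 = 86.9%, the Platform team 71/93 = 76.3% → Team Beta
Overall: Team Beta 437/525 = 83.2%, the Platform team 501/627 = 79.9% → Team Beta

Team Beta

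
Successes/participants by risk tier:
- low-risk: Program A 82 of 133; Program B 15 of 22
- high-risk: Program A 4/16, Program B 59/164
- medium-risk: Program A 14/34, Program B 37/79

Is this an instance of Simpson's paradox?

Yes

Low-risk: Program A 82/133 = 61.7%, Program B 15/22 = 68.2% → Program B
High-risk: Program A 4/16 = 25.0%, Program B 59/164 = 36.0% → Program B
Medium-risk: Program A 14/34 = 41.2%, Program B 37/79 = 46.8% → Program B
Overall: Program A 100/183 = 54.6%, Program B 111/265 = 41.9% → Program A
Program B wins each risk group but Program A wins overall — the comparison reverses. Program B's participants skew toward high-risk, which has a lower base rate.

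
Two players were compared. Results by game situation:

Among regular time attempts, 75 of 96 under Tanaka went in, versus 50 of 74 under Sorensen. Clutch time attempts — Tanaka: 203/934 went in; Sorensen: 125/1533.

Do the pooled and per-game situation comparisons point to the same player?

Regular time: Tanaka 75/96 = 78.1%, Sorensen 50/74 = 67.6% → Tanaka
Clutch time: Tanaka 203/934 = 21.7%, Sorensen 125/1533 = 8.2% → Tanaka
Overall: Tanaka 278/1030 = 27.0%, Sorensen 175/1607 = 10.9% → Tanaka
Tanaka wins overall and in every game group — no reversal.

Yes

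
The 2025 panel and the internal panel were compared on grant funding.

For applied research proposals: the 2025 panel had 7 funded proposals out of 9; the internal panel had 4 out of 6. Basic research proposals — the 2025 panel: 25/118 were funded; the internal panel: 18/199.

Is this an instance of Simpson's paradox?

No

Applied research: the 2025 panel 7/9 = 77.8%, the internal panel 4/6 = 66.7% → the 2025 panel
Basic research: the 2025 panel 25/118 = 21.2%, the internal panel 18/199 = 9.0% → the 2025 panel
Overall: the 2025 panel 32/127 = 25.2%, the internal panel 22/205 = 10.7% → the 2025 panel
The 2025 panel wins overall and in every proposal group — no reversal.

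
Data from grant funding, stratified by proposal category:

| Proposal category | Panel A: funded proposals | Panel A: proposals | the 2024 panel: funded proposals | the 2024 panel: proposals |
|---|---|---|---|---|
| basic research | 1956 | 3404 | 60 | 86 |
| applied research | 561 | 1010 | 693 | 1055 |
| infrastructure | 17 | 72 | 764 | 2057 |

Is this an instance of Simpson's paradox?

Basic research: Panel A 1956/3404 = 57.5%, the 2024 panel 60/86 = 69.8% → the 2024 panel
Applied research: Panel A 561/1010 = 55.5%, the 2024 panel 693/1055 = 65.7% → the 2024 panel
Infrastructure: Panel A 17/72 = 23.6%, the 2024 panel 764/2057 = 37.1% → the 2024 panel
Overall: Panel A 2534/4486 = 56.5%, the 2024 panel 1517/3198 = 47.4% → Panel A
The 2024 panel wins each proposal group but Panel A wins overall — the comparison reverses. The 2024 panel's proposals skew toward infrastructure, which has a lower base rate.

Yes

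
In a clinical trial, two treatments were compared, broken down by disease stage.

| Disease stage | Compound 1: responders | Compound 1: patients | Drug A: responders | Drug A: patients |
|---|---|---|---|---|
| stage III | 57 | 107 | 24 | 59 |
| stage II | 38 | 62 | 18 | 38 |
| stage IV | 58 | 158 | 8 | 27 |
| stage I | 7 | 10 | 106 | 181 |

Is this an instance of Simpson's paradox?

Stage III: Compound 1 57/107 = 53.3%, Drug A 24/59 = 40.7% → Compound 1
Stage II: Compound 1 38/62 = 61.3%, Drug A 18/38 = 47.4% → Compound 1
Stage IV: Compound 1 58/158 = 36.7%, Drug A 8/27 = 29.6% → Compound 1
Stage I: Compound 1 7/10 = 70.0%, Drug A 106/181 = 58.6% → Compound 1
Overall: Compound 1 160/337 = 47.5%, Drug A 156/305 = 51.1% → Drug A
Compound 1 wins each disease group but Drug A wins overall — the comparison reverses. Compound 1's patients skew toward stage IV, which has a lower base rate.

Yes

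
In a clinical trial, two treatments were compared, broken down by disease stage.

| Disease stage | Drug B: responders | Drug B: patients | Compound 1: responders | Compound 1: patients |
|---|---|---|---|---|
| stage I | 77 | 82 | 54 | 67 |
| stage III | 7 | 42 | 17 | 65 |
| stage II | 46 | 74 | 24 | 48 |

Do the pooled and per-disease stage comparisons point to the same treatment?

Stage I: Drug B 77/82 = 93.9%, Compound 1 54/67 = 80.6% → Drug B
Stage III: Drug B 7/42 = 16.7%, Compound 1 17/65 = 26.2% → Compound 1
Stage II: Drug B 46/74 = 62.2%, Compound 1 24/48 = 50.0% → Drug B
Overall: Drug B 130/198 = 65.7%, Compound 1 95/180 = 52.8% → Drug B
Neither sweeps: Drug B wins 2 of 3 groups, Compound 1 wins 1. Drug B wins overall but not every group — no Simpson reversal.

No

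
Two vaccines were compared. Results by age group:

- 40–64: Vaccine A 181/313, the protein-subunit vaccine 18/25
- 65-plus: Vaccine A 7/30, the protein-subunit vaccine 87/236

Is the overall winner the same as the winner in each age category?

No

40–64: Vaccine A 181/313 = 57.8%, the protein-subunit vaccine 18/25 = 72.0% → the protein-subunit vaccine
65-plus: Vaccine A 7/30 = 23.3%, the protein-subunit vaccine 87/236 = 36.9% → the protein-subunit vaccine
Overall: Vaccine A 188/343 = 54.8%, the protein-subunit vaccine 105/261 = 40.2% → Vaccine A
The protein-subunit vaccine wins each age group but Vaccine A wins overall — the comparison reverses. The protein-subunit vaccine's recipients skew toward 65-plus, which has a lower base rate.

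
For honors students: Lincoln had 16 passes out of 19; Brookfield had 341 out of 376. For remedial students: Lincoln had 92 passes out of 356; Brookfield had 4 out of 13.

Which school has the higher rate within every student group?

Brookfield

Honors: Lincoln 16/19 = 84.2%, Brookfield 341/376 = 90.7% → Brookfield
Remedial: Lincoln 92/356 = 25.8%, Brookfield 4/13 = 30.8% → Brookfield
Brookfield has the higher rate in both groups.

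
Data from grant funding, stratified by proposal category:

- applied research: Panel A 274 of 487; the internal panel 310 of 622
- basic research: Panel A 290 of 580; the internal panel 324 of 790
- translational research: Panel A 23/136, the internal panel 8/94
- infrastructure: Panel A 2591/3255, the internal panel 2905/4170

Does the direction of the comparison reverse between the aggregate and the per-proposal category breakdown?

Applied research: Panel A 274/487 = 56.3%, the internal panel 310/622 = 49.8% → Panel A
Basic research: Panel A 290/580 = 50.0%, the internal panel 324/790 = 41.0% → Panel A
Translational research: Panel A 23/136 = 16.9%, the internal panel 8/94 = 8.5% → Panel A
Infrastructure: Panel A 2591/3255 = 79.6%, the internal panel 2905/4170 = 69.7% → Panel A
Overall: Panel A 3178/4458 = 71.3%, the internal panel 3547/5676 = 62.5% → Panel A
Panel A wins overall and in every proposal group — no reversal.

No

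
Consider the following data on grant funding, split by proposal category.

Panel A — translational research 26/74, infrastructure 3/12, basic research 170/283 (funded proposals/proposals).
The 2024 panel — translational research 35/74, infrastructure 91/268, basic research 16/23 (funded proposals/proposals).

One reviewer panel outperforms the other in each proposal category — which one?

the 2024 panel

Translational research: Panel A 26/74 = 35.1%, the 2024 panel 35/74 = 47.3% → the 2024 panel
Infrastructure: Panel A 3/12 = 25.0%, the 2024 panel 91/268 = 34.0% → the 2024 panel
Basic research: Panel A 170/283 = 60.1%, the 2024 panel 16/23 = 69.6% → the 2024 panel
The 2024 panel has the higher rate in all 3 groups.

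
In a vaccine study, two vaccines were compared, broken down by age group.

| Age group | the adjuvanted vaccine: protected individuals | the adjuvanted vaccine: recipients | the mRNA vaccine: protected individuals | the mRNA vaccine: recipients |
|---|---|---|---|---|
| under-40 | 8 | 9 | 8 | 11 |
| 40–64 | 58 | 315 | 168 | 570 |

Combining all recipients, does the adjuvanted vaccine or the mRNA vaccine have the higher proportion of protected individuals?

Under-40: the adjuvanted vaccine 8/9 = 88.9%, the mRNA vaccine 8/11 = 72.7% → the adjuvanted vaccine
40–64: the adjuvanted vaccine 58/315 = 18.4%, the mRNA vaccine 168/570 = 29.5% → the mRNA vaccine
Overall: the adjuvanted vaccine 66/324 = 20.4%, the mRNA vaccine 176/581 = 30.3% → the mRNA vaccine
(Neither sweeps every age group, but the mRNA vaccine has the higher pooled rate.)

the mRNA vaccine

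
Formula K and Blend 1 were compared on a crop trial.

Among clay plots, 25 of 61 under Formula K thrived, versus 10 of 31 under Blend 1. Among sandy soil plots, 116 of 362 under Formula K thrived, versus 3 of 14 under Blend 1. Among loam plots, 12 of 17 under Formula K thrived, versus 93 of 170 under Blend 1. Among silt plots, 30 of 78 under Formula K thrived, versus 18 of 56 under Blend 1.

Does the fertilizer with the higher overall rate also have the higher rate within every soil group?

Clay: Formula K 25/61 = 41.0%, Blend 1 10/31 = 32.3% → Formula K
Sandy soil: Formula K 116/362 = 32.0%, Blend 1 3/14 = 21.4% → Formula K
Loam: Formula K 12/17 = 70.6%, Blend 1 93/170 = 54.7% → Formula K
Silt: Formula K 30/78 = 38.5%, Blend 1 18/56 = 32.1% → Formula K
Overall: Formula K 183/518 = 35.3%, Blend 1 124/271 = 45.8% → Blend 1
Formula K wins each soil group but Blend 1 wins overall — the comparison reverses. Formula K's plots skew toward sandy soil, which has a lower base rate.

No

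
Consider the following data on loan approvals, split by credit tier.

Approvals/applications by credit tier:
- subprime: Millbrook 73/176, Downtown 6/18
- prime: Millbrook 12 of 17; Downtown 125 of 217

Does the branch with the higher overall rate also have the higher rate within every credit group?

Subprime: Millbrook 73/176 = 41.5%, Downtown 6/18 = 33.3% → Millbrook
Prime: Millbrook 12/17 = 70.6%, Downtown 125/217 = 57.6% → Millbrook
Overall: Millbrook 85/193 = 44.0%, Downtown 131/235 = 55.7% → Downtown
Millbrook wins each credit group but Downtown wins overall — the comparison reverses. Millbrook's applications skew toward subprime, which has a lower base rate.

No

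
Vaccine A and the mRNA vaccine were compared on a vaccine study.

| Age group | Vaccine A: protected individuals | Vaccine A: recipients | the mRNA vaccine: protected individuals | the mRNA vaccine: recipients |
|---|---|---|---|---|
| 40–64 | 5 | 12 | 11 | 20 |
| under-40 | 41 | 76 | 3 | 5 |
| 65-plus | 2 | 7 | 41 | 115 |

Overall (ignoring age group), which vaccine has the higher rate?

Vaccine A

40–64: Vaccine A 5/12 = 41.7%, the mRNA vaccine 11/20 = 55.0% → the mRNA vaccine
Under-40: Vaccine A 41/76 = 53.9%, the mRNA vaccine 3/5 = 60.0% → the mRNA vaccine
65-plus: Vaccine A 2/7 = 28.6%, the mRNA vaccine 41/115 = 35.7% → the mRNA vaccine
Overall: Vaccine A 48/95 = 50.5%, the mRNA vaccine 55/140 = 39.3% → Vaccine A
(The mRNA vaccine wins every age group but Vaccine A wins overall — the mRNA vaccine's recipients skew toward the low-rate 65-plus group.)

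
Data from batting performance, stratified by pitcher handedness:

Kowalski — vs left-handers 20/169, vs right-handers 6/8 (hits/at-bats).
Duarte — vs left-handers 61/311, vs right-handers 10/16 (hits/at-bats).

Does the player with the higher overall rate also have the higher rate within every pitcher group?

Vs left-handers: Kowalski 20/169 = 11.8%, Duarte 61/311 = 19.6% → Duarte
Vs right-handers: Kowalski 6/8 = 75.0%, Duarte 10/16 = 62.5% → Kowalski
Overall: Kowalski 26/177 = 14.7%, Duarte 71/327 = 21.7% → Duarte
Neither sweeps: Kowalski wins 1 of 2 groups, Duarte wins 1. Duarte wins overall but not every group — no Simpson reversal.

No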